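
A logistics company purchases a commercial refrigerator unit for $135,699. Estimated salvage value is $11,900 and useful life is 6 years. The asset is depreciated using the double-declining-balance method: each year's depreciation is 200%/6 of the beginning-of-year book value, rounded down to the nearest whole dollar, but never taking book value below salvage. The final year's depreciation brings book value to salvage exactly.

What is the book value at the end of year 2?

Depreciable base = $135,699 − $11,900 = $123,799.
Year 1: ⌊$135,699 × 200%/6⌋ = $45,233. Book value $90,466.
Year 2: ⌊$90,466 × 200%/6⌋ = $30,155. Book value $60,311.

$60,311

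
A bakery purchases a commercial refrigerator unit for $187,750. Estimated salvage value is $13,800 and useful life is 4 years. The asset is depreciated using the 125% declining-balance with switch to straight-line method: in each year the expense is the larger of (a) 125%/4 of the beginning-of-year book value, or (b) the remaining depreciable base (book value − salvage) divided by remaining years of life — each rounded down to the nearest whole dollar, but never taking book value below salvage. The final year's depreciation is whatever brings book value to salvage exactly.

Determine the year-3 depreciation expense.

Depreciable base = $187,750 − $13,800 = $173,950.
Year 1: DB = ⌊$187,750 × 125%/4⌋ = $58,671; SL = ⌊$173,950/4⌋ = $43,487 → take DB $58,671. Book value $129,079.
Year 2: DB = ⌊$129,079 × 125%/4⌋ = $40,337; SL = ⌊$115,279/3⌋ = $38,426 → take DB $40,337. Book value $88,742.
Year 3: DB = ⌊$88,742 × 125%/4⌋ = $27,731; SL = ⌊$74,942/2⌋ = $37,471 → take SL $37,471. Book value $51,271.

$37,471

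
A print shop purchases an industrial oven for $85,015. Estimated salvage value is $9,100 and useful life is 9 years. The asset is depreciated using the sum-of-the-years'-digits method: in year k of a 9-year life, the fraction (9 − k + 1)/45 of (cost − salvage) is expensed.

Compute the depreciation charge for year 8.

Depreciable base = $85,015 − $9,100 = $75,915.
Sum of the years' digits = 9+8+7+6+5+4+3+2+1 = 45.
Year 1: $75,915 × 9/45 = $15,183. Book value $69,832.
Year 2: $75,915 × 8/45 = $13,496. Book value $56,336.
Year 3: $75,915 × 7/45 = $11,809. Book value $44,527.
Year 4: $75,915 × 6/45 = $10,122. Book value $34,405.
Year 5: $75,915 × 5/45 = $8,435. Book value $25,970.
Year 6: $75,915 × 4/45 = $6,748. Book value $19,222.
Year 7: $75,915 × 3/45 = $5,061. Book value $14,161.
Year 8: $75,915 × 2/45 = $3,374. Book value $10,787.

$3,374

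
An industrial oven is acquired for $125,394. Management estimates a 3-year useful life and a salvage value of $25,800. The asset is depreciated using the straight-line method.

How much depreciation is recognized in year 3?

Depreciable base = $125,394 − $25,800 = $99,594.
Annual expense = $99,594 / 3 = $33,198.

$33,198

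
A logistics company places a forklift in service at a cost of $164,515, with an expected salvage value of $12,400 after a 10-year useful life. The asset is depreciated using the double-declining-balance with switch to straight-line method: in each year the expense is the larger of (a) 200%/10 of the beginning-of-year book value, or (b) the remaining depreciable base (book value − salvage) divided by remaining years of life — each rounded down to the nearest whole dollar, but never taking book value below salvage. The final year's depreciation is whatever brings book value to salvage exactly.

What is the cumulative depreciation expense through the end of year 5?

$110,606

Depreciable base = $164,515 − $12,400 = $152,115.
Year 1: DB = ⌊$164,515 × 200%/10⌋ = $32,903; SL = ⌊$152,115/10⌋ = $15,211 → take DB $32,903. Book value $131,612.
Year 2: DB = ⌊$131,612 × 200%/10⌋ = $26,322; SL = ⌊$119,212/9⌋ = $13,245 → take DB $26,322. Book value $105,290.
Year 3: DB = ⌊$105,290 × 200%/10⌋ = $21,058; SL = ⌊$92,890/8⌋ = $11,611 → take DB $21,058. Book value $84,232.
Year 4: DB = ⌊$84,232 × 200%/10⌋ = $16,846; SL = ⌊$71,832/7⌋ = $10,261 → take DB $16,846. Book value $67,386.
Year 5: DB = ⌊$67,386 × 200%/10⌋ = $13,477; SL = ⌊$54,986/6⌋ = $9,164 → take DB $13,477. Book value $53,909.
Accumulated through year 5 = $164,515 − $53,909 = $110,606.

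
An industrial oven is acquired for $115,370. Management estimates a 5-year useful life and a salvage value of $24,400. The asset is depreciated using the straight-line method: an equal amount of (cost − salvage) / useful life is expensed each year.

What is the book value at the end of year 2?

$78,982

Depreciable base = $115,370 − $24,400 = $90,970.
Annual expense = $90,970 / 5 = $18,194.
End of year 1: book value $97,176.
End of year 2: book value $78,982.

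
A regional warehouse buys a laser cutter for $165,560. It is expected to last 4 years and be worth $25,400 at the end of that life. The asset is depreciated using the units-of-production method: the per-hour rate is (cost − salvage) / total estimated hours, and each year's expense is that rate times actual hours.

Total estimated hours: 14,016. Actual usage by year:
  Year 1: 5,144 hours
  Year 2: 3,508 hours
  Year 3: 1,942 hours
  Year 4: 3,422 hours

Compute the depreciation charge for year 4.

Depreciable base = $165,560 − $25,400 = $140,160.
Rate = $140,160 / 14,016 hours = $10 per hour.
Year 1: 5,144 × $10 = $51,440. Book value $114,120.
Year 2: 3,508 × $10 = $35,080. Book value $79,040.
Year 3: 1,942 × $10 = $19,420. Book value $59,620.
Year 4: 3,422 × $10 = $34,220. Book value $25,400.

$34,220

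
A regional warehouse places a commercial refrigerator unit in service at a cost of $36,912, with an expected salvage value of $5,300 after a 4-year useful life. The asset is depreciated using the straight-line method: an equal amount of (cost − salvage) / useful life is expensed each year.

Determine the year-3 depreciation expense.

$7,903

Depreciable base = $36,912 − $5,300 = $31,612.
Annual expense = $31,612 / 4 = $7,903.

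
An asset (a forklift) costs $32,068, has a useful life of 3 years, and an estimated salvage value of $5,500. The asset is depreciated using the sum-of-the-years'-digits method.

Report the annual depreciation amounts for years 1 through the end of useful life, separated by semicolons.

Depreciable base = $32,068 − $5,500 = $26,568.
Sum of the years' digits = 3+2+1 = 6.
Year 1: $26,568 × 3/6 = $13,284. Book value $18,784.
Year 2: $26,568 × 2/6 = $8,856. Book value $9,928.
Year 3: $26,568 × 1/6 = $4,428. Book value $5,500.

$13,284; $8,856; $4,428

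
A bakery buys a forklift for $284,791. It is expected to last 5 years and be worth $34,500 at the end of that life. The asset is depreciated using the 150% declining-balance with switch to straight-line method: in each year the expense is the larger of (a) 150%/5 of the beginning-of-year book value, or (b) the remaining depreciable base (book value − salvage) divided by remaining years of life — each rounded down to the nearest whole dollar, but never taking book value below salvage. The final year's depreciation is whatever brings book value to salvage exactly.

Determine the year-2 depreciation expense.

$59,806

Depreciable base = $284,791 − $34,500 = $250,291.
Year 1: DB = ⌊$284,791 × 150%/5⌋ = $85,437; SL = ⌊$250,291/5⌋ = $50,058 → take DB $85,437. Book value $199,354.
Year 2: DB = ⌊$199,354 × 150%/5⌋ = $59,806; SL = ⌊$164,854/4⌋ = $41,213 → take DB $59,806. Book value $139,548.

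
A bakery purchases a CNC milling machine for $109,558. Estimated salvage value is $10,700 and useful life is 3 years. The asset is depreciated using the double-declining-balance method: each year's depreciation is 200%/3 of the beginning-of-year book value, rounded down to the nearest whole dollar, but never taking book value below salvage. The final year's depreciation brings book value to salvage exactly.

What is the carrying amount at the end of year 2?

$12,174

Depreciable base = $109,558 − $10,700 = $98,858.
Year 1: ⌊$109,558 × 200%/3⌋ = $73,038. Book value $36,520.
Year 2: ⌊$36,520 × 200%/3⌋ = $24,346. Book value $12,174.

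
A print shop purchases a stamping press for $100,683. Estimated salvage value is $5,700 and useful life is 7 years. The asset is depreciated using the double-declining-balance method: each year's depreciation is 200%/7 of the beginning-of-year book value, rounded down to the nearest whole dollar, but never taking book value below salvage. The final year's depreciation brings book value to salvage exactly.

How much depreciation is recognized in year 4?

$10,483

Depreciable base = $100,683 − $5,700 = $94,983.
Year 1: ⌊$100,683 × 200%/7⌋ = $28,766. Book value $71,917.
Year 2: ⌊$71,917 × 200%/7⌋ = $20,547. Book value $51,370.
Year 3: ⌊$51,370 × 200%/7⌋ = $14,677. Book value $36,693.
Year 4: ⌊$36,693 × 200%/7⌋ = $10,483. Book value $26,210.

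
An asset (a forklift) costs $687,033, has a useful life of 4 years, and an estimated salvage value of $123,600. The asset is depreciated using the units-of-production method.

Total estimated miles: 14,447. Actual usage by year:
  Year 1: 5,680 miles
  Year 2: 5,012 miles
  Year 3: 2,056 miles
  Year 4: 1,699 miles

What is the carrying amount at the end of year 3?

$189,861

Depreciable base = $687,033 − $123,600 = $563,433.
Rate = $563,433 / 14,447 miles = $39 per mile.
Year 1: 5,680 × $39 = $221,520. Book value $465,513.
Year 2: 5,012 × $39 = $195,468. Book value $270,045.
Year 3: 2,056 × $39 = $80,184. Book value $189,861.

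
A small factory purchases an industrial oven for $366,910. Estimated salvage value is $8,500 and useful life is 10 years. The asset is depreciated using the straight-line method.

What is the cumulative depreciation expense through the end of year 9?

$322,569

Depreciable base = $366,910 − $8,500 = $358,410.
Annual expense = $358,410 / 10 = $35,841.
End of year 1: book value $331,069.
End of year 2: book value $295,228.
End of year 3: book value $259,387.
End of year 4: book value $223,546.
End of year 5: book value $187,705.
End of year 6: book value $151,864.
End of year 7: book value $116,023.
End of year 8: book value $80,182.
End of year 9: book value $44,341.
Accumulated through year 9 = $366,910 − $44,341 = $322,569.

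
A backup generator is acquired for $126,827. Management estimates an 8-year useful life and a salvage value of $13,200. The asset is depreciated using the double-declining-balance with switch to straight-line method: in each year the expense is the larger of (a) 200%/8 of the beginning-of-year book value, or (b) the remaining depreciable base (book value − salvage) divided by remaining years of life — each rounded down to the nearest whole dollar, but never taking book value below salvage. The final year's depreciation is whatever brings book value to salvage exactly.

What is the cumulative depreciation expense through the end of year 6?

Depreciable base = $126,827 − $13,200 = $113,627.
Year 1: DB = ⌊$126,827 × 200%/8⌋ = $31,706; SL = ⌊$113,627/8⌋ = $14,203 → take DB $31,706. Book value $95,121.
Year 2: DB = ⌊$95,121 × 200%/8⌋ = $23,780; SL = ⌊$81,921/7⌋ = $11,703 → take DB $23,780. Book value $71,341.
Year 3: DB = ⌊$71,341 × 200%/8⌋ = $17,835; SL = ⌊$58,141/6⌋ = $9,690 → take DB $17,835. Book value $53,506.
Year 4: DB = ⌊$53,506 × 200%/8⌋ = $13,376; SL = ⌊$40,306/5⌋ = $8,061 → take DB $13,376. Book value $40,130.
Year 5: DB = ⌊$40,130 × 200%/8⌋ = $10,032; SL = ⌊$26,930/4⌋ = $6,732 → take DB $10,032. Book value $30,098.
Year 6: DB = ⌊$30,098 × 200%/8⌋ = $7,524; SL = ⌊$16,898/3⌋ = $5,632 → take DB $7,524. Book value $22,574.
Accumulated through year 6 = $126,827 − $22,574 = $104,253.

$104,253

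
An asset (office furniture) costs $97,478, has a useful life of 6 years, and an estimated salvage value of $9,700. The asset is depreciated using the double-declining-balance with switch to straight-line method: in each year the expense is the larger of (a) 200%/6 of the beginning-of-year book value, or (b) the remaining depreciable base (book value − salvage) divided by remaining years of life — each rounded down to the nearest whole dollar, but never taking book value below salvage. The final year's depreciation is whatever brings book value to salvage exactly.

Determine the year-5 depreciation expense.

Depreciable base = $97,478 − $9,700 = $87,778.
Year 1: DB = ⌊$97,478 × 200%/6⌋ = $32,492; SL = ⌊$87,778/6⌋ = $14,629 → take DB $32,492. Book value $64,986.
Year 2: DB = ⌊$64,986 × 200%/6⌋ = $21,662; SL = ⌊$55,286/5⌋ = $11,057 → take DB $21,662. Book value $43,324.
Year 3: DB = ⌊$43,324 × 200%/6⌋ = $14,441; SL = ⌊$33,624/4⌋ = $8,406 → take DB $14,441. Book value $28,883.
Year 4: DB = ⌊$28,883 × 200%/6⌋ = $9,627; SL = ⌊$19,183/3⌋ = $6,394 → take DB $9,627. Book value $19,256.
Year 5: DB = ⌊$19,256 × 200%/6⌋ = $6,418; SL = ⌊$9,556/2⌋ = $4,778 → take DB $6,418. Book value $12,838.

$6,418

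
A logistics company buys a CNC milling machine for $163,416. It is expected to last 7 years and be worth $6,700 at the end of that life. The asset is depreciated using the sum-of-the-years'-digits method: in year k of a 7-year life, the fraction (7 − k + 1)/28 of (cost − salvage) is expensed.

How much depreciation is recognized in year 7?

$5,597

Depreciable base = $163,416 − $6,700 = $156,716.
Sum of the years' digits = 7+6+5+4+3+2+1 = 28.
Year 1: $156,716 × 7/28 = $39,179. Book value $124,237.
Year 2: $156,716 × 6/28 = $33,582. Book value $90,655.
Year 3: $156,716 × 5/28 = $27,985. Book value $62,670.
Year 4: $156,716 × 4/28 = $22,388. Book value $40,282.
Year 5: $156,716 × 3/28 = $16,791. Book value $23,491.
Year 6: $156,716 × 2/28 = $11,194. Book value $12,297.
Year 7: $156,716 × 1/28 = $5,597. Book value $6,700.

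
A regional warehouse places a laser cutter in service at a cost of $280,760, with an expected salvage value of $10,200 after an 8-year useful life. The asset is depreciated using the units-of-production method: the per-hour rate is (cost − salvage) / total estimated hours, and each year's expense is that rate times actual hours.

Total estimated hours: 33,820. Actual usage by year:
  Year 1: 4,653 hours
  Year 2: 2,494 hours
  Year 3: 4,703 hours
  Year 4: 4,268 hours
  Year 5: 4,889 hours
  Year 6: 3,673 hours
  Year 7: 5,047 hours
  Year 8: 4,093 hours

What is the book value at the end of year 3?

Depreciable base = $280,760 − $10,200 = $270,560.
Rate = $270,560 / 33,820 hours = $8 per hour.
Year 1: 4,653 × $8 = $37,224. Book value $243,536.
Year 2: 2,494 × $8 = $19,952. Book value $223,584.
Year 3: 4,703 × $8 = $37,624. Book value $185,960.

$185,960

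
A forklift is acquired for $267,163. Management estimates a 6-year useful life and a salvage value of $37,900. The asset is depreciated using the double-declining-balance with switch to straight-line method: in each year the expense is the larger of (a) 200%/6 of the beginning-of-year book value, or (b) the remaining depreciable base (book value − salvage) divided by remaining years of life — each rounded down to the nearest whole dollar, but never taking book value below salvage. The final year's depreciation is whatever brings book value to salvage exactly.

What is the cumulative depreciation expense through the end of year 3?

Depreciable base = $267,163 − $37,900 = $229,263.
Year 1: DB = ⌊$267,163 × 200%/6⌋ = $89,054; SL = ⌊$229,263/6⌋ = $38,210 → take DB $89,054. Book value $178,109.
Year 2: DB = ⌊$178,109 × 200%/6⌋ = $59,369; SL = ⌊$140,209/5⌋ = $28,041 → take DB $59,369. Book value $118,740.
Year 3: DB = ⌊$118,740 × 200%/6⌋ = $39,580; SL = ⌊$80,840/4⌋ = $20,210 → take DB $39,580. Book value $79,160.
Accumulated through year 3 = $267,163 − $79,160 = $188,003.

$188,003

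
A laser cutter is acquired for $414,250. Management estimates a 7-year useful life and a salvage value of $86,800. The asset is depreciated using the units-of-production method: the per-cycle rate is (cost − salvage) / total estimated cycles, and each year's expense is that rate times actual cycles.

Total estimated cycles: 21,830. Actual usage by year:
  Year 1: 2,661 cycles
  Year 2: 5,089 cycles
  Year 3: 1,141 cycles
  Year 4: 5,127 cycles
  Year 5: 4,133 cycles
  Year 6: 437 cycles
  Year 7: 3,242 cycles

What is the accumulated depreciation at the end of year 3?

$133,365

Depreciable base = $414,250 − $86,800 = $327,450.
Rate = $327,450 / 21,830 cycles = $15 per cycle.
Year 1: 2,661 × $15 = $39,915. Book value $374,335.
Year 2: 5,089 × $15 = $76,335. Book value $298,000.
Year 3: 1,141 × $15 = $17,115. Book value $280,885.
Accumulated through year 3 = $414,250 − $280,885 = $133,365.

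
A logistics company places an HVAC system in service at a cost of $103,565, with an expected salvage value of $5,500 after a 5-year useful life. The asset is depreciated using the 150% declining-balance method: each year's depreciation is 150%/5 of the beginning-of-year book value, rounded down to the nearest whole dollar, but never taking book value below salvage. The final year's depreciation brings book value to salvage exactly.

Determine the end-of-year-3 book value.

Depreciable base = $103,565 − $5,500 = $98,065.
Year 1: ⌊$103,565 × 150%/5⌋ = $31,069. Book value $72,496.
Year 2: ⌊$72,496 × 150%/5⌋ = $21,748. Book value $50,748.
Year 3: ⌊$50,748 × 150%/5⌋ = $15,224. Book value $35,524.

$35,524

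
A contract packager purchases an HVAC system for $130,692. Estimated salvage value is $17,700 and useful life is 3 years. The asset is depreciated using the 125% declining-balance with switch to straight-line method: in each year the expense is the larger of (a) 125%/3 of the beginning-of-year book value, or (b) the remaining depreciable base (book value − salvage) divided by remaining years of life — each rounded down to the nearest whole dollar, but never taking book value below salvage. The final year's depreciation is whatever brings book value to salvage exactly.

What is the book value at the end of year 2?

Depreciable base = $130,692 − $17,700 = $112,992.
Year 1: DB = ⌊$130,692 × 125%/3⌋ = $54,455; SL = ⌊$112,992/3⌋ = $37,664 → take DB $54,455. Book value $76,237.
Year 2: DB = ⌊$76,237 × 125%/3⌋ = $31,765; SL = ⌊$58,537/2⌋ = $29,268 → take DB $31,765. Book value $44,472.

$44,472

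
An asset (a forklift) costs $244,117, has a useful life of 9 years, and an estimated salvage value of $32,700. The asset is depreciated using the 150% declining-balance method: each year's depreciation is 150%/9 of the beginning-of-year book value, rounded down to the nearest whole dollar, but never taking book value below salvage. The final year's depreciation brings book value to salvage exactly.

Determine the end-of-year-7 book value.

$68,130

Depreciable base = $244,117 − $32,700 = $211,417.
Year 1: ⌊$244,117 × 150%/9⌋ = $40,686. Book value $203,431.
Year 2: ⌊$203,431 × 150%/9⌋ = $33,905. Book value $169,526.
Year 3: ⌊$169,526 × 150%/9⌋ = $28,254. Book value $141,272.
Year 4: ⌊$141,272 × 150%/9⌋ = $23,545. Book value $117,727.
Year 5: ⌊$117,727 × 150%/9⌋ = $19,621. Book value $98,106.
Year 6: ⌊$98,106 × 150%/9⌋ = $16,351. Book value $81,755.
Year 7: ⌊$81,755 × 150%/9⌋ = $13,625. Book value $68,130.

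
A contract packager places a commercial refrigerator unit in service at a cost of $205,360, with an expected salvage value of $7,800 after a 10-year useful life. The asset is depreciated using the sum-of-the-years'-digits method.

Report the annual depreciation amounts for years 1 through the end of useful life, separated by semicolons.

Depreciable base = $205,360 − $7,800 = $197,560.
Sum of the years' digits = 10+9+8+7+6+5+4+3+2+1 = 55.
Year 1: $197,560 × 10/55 = $35,920. Book value $169,440.
Year 2: $197,560 × 9/55 = $32,328. Book value $137,112.
Year 3: $197,560 × 8/55 = $28,736. Book value $108,376.
Year 4: $197,560 × 7/55 = $25,144. Book value $83,232.
Year 5: $197,560 × 6/55 = $21,552. Book value $61,680.
Year 6: $197,560 × 5/55 = $17,960. Book value $43,720.
Year 7: $197,560 × 4/55 = $14,368. Book value $29,352.
Year 8: $197,560 × 3/55 = $10,776. Book value $18,576.
Year 9: $197,560 × 2/55 = $7,184. Book value $11,392.
Year 10: $197,560 × 1/55 = $3,592. Book value $7,800.

$35,920; $32,328; $28,736; $25,144; $21,552; $17,960; $14,368; $10,776; $7,184; $3,592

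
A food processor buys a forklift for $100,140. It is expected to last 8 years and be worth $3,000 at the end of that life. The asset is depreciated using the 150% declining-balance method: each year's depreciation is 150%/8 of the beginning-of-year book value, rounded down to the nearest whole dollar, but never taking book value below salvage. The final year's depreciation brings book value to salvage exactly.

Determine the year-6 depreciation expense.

$6,648

Depreciable base = $100,140 − $3,000 = $97,140.
Year 1: ⌊$100,140 × 150%/8⌋ = $18,776. Book value $81,364.
Year 2: ⌊$81,364 × 150%/8⌋ = $15,255. Book value $66,109.
Year 3: ⌊$66,109 × 150%/8⌋ = $12,395. Book value $53,714.
Year 4: ⌊$53,714 × 150%/8⌋ = $10,071. Book value $43,643.
Year 5: ⌊$43,643 × 150%/8⌋ = $8,183. Book value $35,460.
Year 6: ⌊$35,460 × 150%/8⌋ = $6,648. Book value $28,812.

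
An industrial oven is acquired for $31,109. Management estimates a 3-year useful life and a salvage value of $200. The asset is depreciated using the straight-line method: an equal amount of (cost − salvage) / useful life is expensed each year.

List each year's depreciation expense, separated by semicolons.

$10,303; $10,303; $10,303

Depreciable base = $31,109 − $200 = $30,909.
Annual expense = $30,909 / 3 = $10,303.
End of year 1: book value $20,806.
End of year 2: book value $10,503.
End of year 3: book value $200.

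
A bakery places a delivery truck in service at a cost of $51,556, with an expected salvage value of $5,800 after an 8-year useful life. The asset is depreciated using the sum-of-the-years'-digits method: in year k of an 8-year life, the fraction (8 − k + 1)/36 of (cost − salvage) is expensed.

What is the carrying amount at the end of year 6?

$9,613

Depreciable base = $51,556 − $5,800 = $45,756.
Sum of the years' digits = 8+7+6+5+4+3+2+1 = 36.
Year 1: $45,756 × 8/36 = $10,168. Book value $41,388.
Year 2: $45,756 × 7/36 = $8,897. Book value $32,491.
Year 3: $45,756 × 6/36 = $7,626. Book value $24,865.
Year 4: $45,756 × 5/36 = $6,355. Book value $18,510.
Year 5: $45,756 × 4/36 = $5,084. Book value $13,426.
Year 6: $45,756 × 3/36 = $3,813. Book value $9,613.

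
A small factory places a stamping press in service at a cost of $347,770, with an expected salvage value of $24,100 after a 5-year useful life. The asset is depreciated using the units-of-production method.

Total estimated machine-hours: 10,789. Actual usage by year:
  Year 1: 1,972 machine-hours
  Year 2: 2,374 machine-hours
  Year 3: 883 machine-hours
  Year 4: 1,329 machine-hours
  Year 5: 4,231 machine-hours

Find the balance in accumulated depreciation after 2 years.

$130,380

Depreciable base = $347,770 − $24,100 = $323,670.
Rate = $323,670 / 10,789 machine-hours = $30 per machine-hour.
Year 1: 1,972 × $30 = $59,160. Book value $288,610.
Year 2: 2,374 × $30 = $71,220. Book value $217,390.
Accumulated through year 2 = $347,770 − $217,390 = $130,380.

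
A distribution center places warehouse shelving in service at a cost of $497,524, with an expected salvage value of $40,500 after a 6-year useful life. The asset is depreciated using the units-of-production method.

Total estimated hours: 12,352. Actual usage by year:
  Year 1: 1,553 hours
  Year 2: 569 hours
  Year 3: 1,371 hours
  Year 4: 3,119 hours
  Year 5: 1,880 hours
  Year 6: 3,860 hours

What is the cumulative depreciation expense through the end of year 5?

$314,204

Depreciable base = $497,524 − $40,500 = $457,024.
Rate = $457,024 / 12,352 hours = $37 per hour.
Year 1: 1,553 × $37 = $57,461. Book value $440,063.
Year 2: 569 × $37 = $21,053. Book value $419,010.
Year 3: 1,371 × $37 = $50,727. Book value $368,283.
Year 4: 3,119 × $37 = $115,403. Book value $252,880.
Year 5: 1,880 × $37 = $69,560. Book value $183,320.
Accumulated through year 5 = $497,524 − $183,320 = $314,204.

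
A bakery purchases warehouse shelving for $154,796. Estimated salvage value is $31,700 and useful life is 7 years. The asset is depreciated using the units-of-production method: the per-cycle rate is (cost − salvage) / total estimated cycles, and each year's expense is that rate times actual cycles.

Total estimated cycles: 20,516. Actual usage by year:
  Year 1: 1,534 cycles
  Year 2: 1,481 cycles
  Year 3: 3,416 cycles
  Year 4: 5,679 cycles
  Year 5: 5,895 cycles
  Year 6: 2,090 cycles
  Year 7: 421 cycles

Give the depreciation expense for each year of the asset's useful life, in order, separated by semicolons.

Depreciable base = $154,796 − $31,700 = $123,096.
Rate = $123,096 / 20,516 cycles = $6 per cycle.
Year 1: 1,534 × $6 = $9,204. Book value $145,592.
Year 2: 1,481 × $6 = $8,886. Book value $136,706.
Year 3: 3,416 × $6 = $20,496. Book value $116,210.
Year 4: 5,679 × $6 = $34,074. Book value $82,136.
Year 5: 5,895 × $6 = $35,370. Book value $46,766.
Year 6: 2,090 × $6 = $12,540. Book value $34,226.
Year 7: 421 × $6 = $2,526. Book value $31,700.

$9,204; $8,886; $20,496; $34,074; $35,370; $12,540; $2,526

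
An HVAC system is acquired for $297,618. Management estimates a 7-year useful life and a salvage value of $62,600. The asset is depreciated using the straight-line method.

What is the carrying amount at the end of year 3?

$196,896

Depreciable base = $297,618 − $62,600 = $235,018.
Annual expense = $235,018 / 7 = $33,574.
End of year 1: book value $264,044.
End of year 2: book value $230,470.
End of year 3: book value $196,896.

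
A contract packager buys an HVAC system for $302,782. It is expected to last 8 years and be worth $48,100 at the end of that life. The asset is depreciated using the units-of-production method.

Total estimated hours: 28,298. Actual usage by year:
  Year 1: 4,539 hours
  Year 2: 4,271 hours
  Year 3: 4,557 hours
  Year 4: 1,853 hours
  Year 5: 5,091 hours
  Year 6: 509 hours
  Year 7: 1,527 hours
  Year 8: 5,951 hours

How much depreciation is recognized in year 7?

$13,743

Depreciable base = $302,782 − $48,100 = $254,682.
Rate = $254,682 / 28,298 hours = $9 per hour.
Year 1: 4,539 × $9 = $40,851. Book value $261,931.
Year 2: 4,271 × $9 = $38,439. Book value $223,492.
Year 3: 4,557 × $9 = $41,013. Book value $182,479.
Year 4: 1,853 × $9 = $16,677. Book value $165,802.
Year 5: 5,091 × $9 = $45,819. Book value $119,983.
Year 6: 509 × $9 = $4,581. Book value $115,402.
Year 7: 1,527 × $9 = $13,743. Book value $101,659.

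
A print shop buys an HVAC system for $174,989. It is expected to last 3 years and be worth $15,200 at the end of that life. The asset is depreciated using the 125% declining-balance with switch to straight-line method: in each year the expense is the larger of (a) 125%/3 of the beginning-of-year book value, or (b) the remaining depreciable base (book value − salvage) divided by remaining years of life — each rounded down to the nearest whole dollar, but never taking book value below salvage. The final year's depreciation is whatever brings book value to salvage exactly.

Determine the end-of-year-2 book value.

$58,639

Depreciable base = $174,989 − $15,200 = $159,789.
Year 1: DB = ⌊$174,989 × 125%/3⌋ = $72,912; SL = ⌊$159,789/3⌋ = $53,263 → take DB $72,912. Book value $102,077.
Year 2: DB = ⌊$102,077 × 125%/3⌋ = $42,532; SL = ⌊$86,877/2⌋ = $43,438 → take SL $43,438. Book value $58,639.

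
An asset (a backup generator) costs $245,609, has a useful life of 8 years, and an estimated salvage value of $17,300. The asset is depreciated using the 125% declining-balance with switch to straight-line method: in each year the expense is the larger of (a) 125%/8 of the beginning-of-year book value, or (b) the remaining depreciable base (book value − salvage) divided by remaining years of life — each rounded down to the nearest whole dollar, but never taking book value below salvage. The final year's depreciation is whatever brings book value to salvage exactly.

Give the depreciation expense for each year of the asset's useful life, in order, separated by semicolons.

$38,376; $32,380; $27,320; $26,046; $26,046; $26,047; $26,047; $26,047

Depreciable base = $245,609 − $17,300 = $228,309.
Year 1: DB = ⌊$245,609 × 125%/8⌋ = $38,376; SL = ⌊$228,309/8⌋ = $28,538 → take DB $38,376. Book value $207,233.
Year 2: DB = ⌊$207,233 × 125%/8⌋ = $32,380; SL = ⌊$189,933/7⌋ = $27,133 → take DB $32,380. Book value $174,853.
Year 3: DB = ⌊$174,853 × 125%/8⌋ = $27,320; SL = ⌊$157,553/6⌋ = $26,258 → take DB $27,320. Book value $147,533.
Year 4: DB = ⌊$147,533 × 125%/8⌋ = $23,052; SL = ⌊$130,233/5⌋ = $26,046 → take SL $26,046. Book value $121,487.
Year 5: DB = ⌊$121,487 × 125%/8⌋ = $18,982; SL = ⌊$104,187/4⌋ = $26,046 → take SL $26,046. Book value $95,441.
Year 6: DB = ⌊$95,441 × 125%/8⌋ = $14,912; SL = ⌊$78,141/3⌋ = $26,047 → take SL $26,047. Book value $69,394.
Year 7: DB = ⌊$69,394 × 125%/8⌋ = $10,842; SL = ⌊$52,094/2⌋ = $26,047 → take SL $26,047. Book value $43,347.
Year 8 (final): $43,347 − $17,300 = $26,047. Book value $17,300.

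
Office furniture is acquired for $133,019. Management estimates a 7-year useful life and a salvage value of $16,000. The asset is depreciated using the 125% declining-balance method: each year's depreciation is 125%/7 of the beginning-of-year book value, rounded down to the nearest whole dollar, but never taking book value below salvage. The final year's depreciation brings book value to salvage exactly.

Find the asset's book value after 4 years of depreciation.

Depreciable base = $133,019 − $16,000 = $117,019.
Year 1: ⌊$133,019 × 125%/7⌋ = $23,753. Book value $109,266.
Year 2: ⌊$109,266 × 125%/7⌋ = $19,511. Book value $89,755.
Year 3: ⌊$89,755 × 125%/7⌋ = $16,027. Book value $73,728.
Year 4: ⌊$73,728 × 125%/7⌋ = $13,165. Book value $60,563.

$60,563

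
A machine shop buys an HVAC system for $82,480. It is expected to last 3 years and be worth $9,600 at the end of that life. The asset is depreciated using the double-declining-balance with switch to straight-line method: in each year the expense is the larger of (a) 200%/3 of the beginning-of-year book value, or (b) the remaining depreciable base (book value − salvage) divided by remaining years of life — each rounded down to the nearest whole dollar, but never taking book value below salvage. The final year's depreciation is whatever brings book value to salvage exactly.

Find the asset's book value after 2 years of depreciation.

Depreciable base = $82,480 − $9,600 = $72,880.
Year 1: DB = ⌊$82,480 × 200%/3⌋ = $54,986; SL = ⌊$72,880/3⌋ = $24,293 → take DB $54,986. Book value $27,494.
Year 2: DB = ⌊$27,494 × 200%/3⌋ = $18,329; SL = ⌊$17,894/2⌋ = $8,947 → take DB $18,329, capped at $17,894. Book value $9,600.

$9,600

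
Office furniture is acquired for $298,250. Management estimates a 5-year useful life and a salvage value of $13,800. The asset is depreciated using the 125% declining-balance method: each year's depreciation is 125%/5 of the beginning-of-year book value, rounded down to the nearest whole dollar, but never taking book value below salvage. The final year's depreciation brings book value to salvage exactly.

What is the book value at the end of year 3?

$125,825

Depreciable base = $298,250 − $13,800 = $284,450.
Year 1: ⌊$298,250 × 125%/5⌋ = $74,562. Book value $223,688.
Year 2: ⌊$223,688 × 125%/5⌋ = $55,922. Book value $167,766.
Year 3: ⌊$167,766 × 125%/5⌋ = $41,941. Book value $125,825.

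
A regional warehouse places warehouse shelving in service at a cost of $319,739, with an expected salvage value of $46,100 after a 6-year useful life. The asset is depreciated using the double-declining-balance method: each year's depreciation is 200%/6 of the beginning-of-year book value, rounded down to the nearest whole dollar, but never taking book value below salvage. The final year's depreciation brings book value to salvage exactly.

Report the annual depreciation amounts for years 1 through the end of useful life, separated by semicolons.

$106,579; $71,053; $47,369; $31,579; $17,059; $0

Depreciable base = $319,739 − $46,100 = $273,639.
Year 1: ⌊$319,739 × 200%/6⌋ = $106,579. Book value $213,160.
Year 2: ⌊$213,160 × 200%/6⌋ = $71,053. Book value $142,107.
Year 3: ⌊$142,107 × 200%/6⌋ = $47,369. Book value $94,738.
Year 4: ⌊$94,738 × 200%/6⌋ = $31,579. Book value $63,159.
Year 5: ⌊$63,159 × 200%/6⌋ = $21,053, capped at $17,059. Book value $46,100.
Year 6 (final): $46,100 − $46,100 = $0. Book value $46,100.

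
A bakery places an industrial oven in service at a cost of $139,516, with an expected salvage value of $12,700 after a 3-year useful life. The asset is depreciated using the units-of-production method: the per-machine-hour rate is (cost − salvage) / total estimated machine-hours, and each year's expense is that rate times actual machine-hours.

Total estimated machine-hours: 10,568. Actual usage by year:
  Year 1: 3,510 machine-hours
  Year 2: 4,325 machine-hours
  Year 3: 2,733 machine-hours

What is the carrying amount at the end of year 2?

$45,496

Depreciable base = $139,516 − $12,700 = $126,816.
Rate = $126,816 / 10,568 machine-hours = $12 per machine-hour.
Year 1: 3,510 × $12 = $42,120. Book value $97,396.
Year 2: 4,325 × $12 = $51,900. Book value $45,496.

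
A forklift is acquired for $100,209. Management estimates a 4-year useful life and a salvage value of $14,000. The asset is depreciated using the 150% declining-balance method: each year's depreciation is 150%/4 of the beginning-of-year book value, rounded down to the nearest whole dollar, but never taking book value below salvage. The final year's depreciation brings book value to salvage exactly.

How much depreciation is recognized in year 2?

Depreciable base = $100,209 − $14,000 = $86,209.
Year 1: ⌊$100,209 × 150%/4⌋ = $37,578. Book value $62,631.
Year 2: ⌊$62,631 × 150%/4⌋ = $23,486. Book value $39,145.

$23,486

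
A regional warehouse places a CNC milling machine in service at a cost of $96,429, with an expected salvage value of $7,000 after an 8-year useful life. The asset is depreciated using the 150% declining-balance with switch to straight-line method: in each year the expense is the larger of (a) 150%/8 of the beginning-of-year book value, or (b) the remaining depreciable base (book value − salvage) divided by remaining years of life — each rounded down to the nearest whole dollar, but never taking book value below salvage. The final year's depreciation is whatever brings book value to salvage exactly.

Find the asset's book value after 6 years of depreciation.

$24,513

Depreciable base = $96,429 − $7,000 = $89,429.
Year 1: DB = ⌊$96,429 × 150%/8⌋ = $18,080; SL = ⌊$89,429/8⌋ = $11,178 → take DB $18,080. Book value $78,349.
Year 2: DB = ⌊$78,349 × 150%/8⌋ = $14,690; SL = ⌊$71,349/7⌋ = $10,192 → take DB $14,690. Book value $63,659.
Year 3: DB = ⌊$63,659 × 150%/8⌋ = $11,936; SL = ⌊$56,659/6⌋ = $9,443 → take DB $11,936. Book value $51,723.
Year 4: DB = ⌊$51,723 × 150%/8⌋ = $9,698; SL = ⌊$44,723/5⌋ = $8,944 → take DB $9,698. Book value $42,025.
Year 5: DB = ⌊$42,025 × 150%/8⌋ = $7,879; SL = ⌊$35,025/4⌋ = $8,756 → take SL $8,756. Book value $33,269.
Year 6: DB = ⌊$33,269 × 150%/8⌋ = $6,237; SL = ⌊$26,269/3⌋ = $8,756 → take SL $8,756. Book value $24,513.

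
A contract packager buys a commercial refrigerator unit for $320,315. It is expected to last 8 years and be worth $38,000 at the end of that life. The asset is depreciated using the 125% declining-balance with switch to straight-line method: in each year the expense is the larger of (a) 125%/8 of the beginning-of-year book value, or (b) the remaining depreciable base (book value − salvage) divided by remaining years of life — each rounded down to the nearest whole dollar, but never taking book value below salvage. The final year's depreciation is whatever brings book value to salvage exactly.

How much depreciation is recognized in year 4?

$30,881

Depreciable base = $320,315 − $38,000 = $282,315.
Year 1: DB = ⌊$320,315 × 125%/8⌋ = $50,049; SL = ⌊$282,315/8⌋ = $35,289 → take DB $50,049. Book value $270,266.
Year 2: DB = ⌊$270,266 × 125%/8⌋ = $42,229; SL = ⌊$232,266/7⌋ = $33,180 → take DB $42,229. Book value $228,037.
Year 3: DB = ⌊$228,037 × 125%/8⌋ = $35,630; SL = ⌊$190,037/6⌋ = $31,672 → take DB $35,630. Book value $192,407.
Year 4: DB = ⌊$192,407 × 125%/8⌋ = $30,063; SL = ⌊$154,407/5⌋ = $30,881 → take SL $30,881. Book value $161,526.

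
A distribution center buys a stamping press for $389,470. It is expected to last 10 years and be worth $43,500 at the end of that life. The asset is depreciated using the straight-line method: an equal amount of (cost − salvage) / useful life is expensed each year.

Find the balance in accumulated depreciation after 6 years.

Depreciable base = $389,470 − $43,500 = $345,970.
Annual expense = $345,970 / 10 = $34,597.
End of year 1: book value $354,873.
End of year 2: book value $320,276.
End of year 3: book value $285,679.
End of year 4: book value $251,082.
End of year 5: book value $216,485.
End of year 6: book value $181,888.
Accumulated through year 6 = $389,470 − $181,888 = $207,582.

$207,582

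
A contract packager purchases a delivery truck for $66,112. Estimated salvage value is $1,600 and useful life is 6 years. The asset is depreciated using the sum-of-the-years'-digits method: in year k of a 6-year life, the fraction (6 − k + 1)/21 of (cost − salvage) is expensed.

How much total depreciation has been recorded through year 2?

Depreciable base = $66,112 − $1,600 = $64,512.
Sum of the years' digits = 6+5+4+3+2+1 = 21.
Year 1: $64,512 × 6/21 = $18,432. Book value $47,680.
Year 2: $64,512 × 5/21 = $15,360. Book value $32,320.
Accumulated through year 2 = $66,112 − $32,320 = $33,792.

$33,792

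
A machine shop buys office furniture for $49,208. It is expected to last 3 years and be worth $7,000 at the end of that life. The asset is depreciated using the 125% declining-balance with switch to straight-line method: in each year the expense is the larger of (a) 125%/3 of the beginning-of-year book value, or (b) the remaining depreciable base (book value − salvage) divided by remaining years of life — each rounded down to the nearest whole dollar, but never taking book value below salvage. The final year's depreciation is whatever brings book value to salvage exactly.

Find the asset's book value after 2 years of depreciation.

Depreciable base = $49,208 − $7,000 = $42,208.
Year 1: DB = ⌊$49,208 × 125%/3⌋ = $20,503; SL = ⌊$42,208/3⌋ = $14,069 → take DB $20,503. Book value $28,705.
Year 2: DB = ⌊$28,705 × 125%/3⌋ = $11,960; SL = ⌊$21,705/2⌋ = $10,852 → take DB $11,960. Book value $16,745.

$16,745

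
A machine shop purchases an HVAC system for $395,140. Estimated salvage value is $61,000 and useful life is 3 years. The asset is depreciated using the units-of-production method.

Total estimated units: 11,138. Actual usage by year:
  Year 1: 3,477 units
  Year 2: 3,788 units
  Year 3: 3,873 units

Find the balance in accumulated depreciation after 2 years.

Depreciable base = $395,140 − $61,000 = $334,140.
Rate = $334,140 / 11,138 units = $30 per unit.
Year 1: 3,477 × $30 = $104,310. Book value $290,830.
Year 2: 3,788 × $30 = $113,640. Book value $177,190.
Accumulated through year 2 = $395,140 − $177,190 = $217,950.

$217,950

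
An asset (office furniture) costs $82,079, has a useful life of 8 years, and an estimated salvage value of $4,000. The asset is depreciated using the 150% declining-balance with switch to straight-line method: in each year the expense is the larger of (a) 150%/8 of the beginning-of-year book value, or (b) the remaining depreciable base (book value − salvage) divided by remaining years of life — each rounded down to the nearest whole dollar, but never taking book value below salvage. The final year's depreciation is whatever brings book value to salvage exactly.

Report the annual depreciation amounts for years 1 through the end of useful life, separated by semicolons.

$15,389; $12,504; $10,159; $8,255; $7,943; $7,943; $7,943; $7,943

Depreciable base = $82,079 − $4,000 = $78,079.
Year 1: DB = ⌊$82,079 × 150%/8⌋ = $15,389; SL = ⌊$78,079/8⌋ = $9,759 → take DB $15,389. Book value $66,690.
Year 2: DB = ⌊$66,690 × 150%/8⌋ = $12,504; SL = ⌊$62,690/7⌋ = $8,955 → take DB $12,504. Book value $54,186.
Year 3: DB = ⌊$54,186 × 150%/8⌋ = $10,159; SL = ⌊$50,186/6⌋ = $8,364 → take DB $10,159. Book value $44,027.
Year 4: DB = ⌊$44,027 × 150%/8⌋ = $8,255; SL = ⌊$40,027/5⌋ = $8,005 → take DB $8,255. Book value $35,772.
Year 5: DB = ⌊$35,772 × 150%/8⌋ = $6,707; SL = ⌊$31,772/4⌋ = $7,943 → take SL $7,943. Book value $27,829.
Year 6: DB = ⌊$27,829 × 150%/8⌋ = $5,217; SL = ⌊$23,829/3⌋ = $7,943 → take SL $7,943. Book value $19,886.
Year 7: DB = ⌊$19,886 × 150%/8⌋ = $3,728; SL = ⌊$15,886/2⌋ = $7,943 → take SL $7,943. Book value $11,943.
Year 8 (final): $11,943 − $4,000 = $7,943. Book value $4,000.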